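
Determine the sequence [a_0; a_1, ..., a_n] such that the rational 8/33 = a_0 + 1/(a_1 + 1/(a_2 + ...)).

Run the Euclidean algorithm on 8 and 33; the successive quotients are the partial quotients a_0, a_1, ... (each step inverts the fractional part left over by the previous one):
  8 = 0*33 + 8, so a_0 = 0.
  33 = 4*8 + 1, so a_1 = 4.
  8 = 8*1 + 0, so a_2 = 8.
The remainder reaches 0 after 3 divisions, so the expansion has 3 partial quotients, read off in order.

[0; 4, 8]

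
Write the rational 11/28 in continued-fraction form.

Run the Euclidean algorithm on 11 and 28; the successive quotients are the partial quotients a_0, a_1, ... (each step inverts the fractional part left over by the previous one):
  11 = 0*28 + 11, so a_0 = 0.
  28 = 2*11 + 6, so a_1 = 2.
  11 = 1*6 + 5, so a_2 = 1.
  6 = 1*5 + 1, so a_3 = 1.
  5 = 5*1 + 0, so a_4 = 5.
The remainder reaches 0 after 5 divisions, so the expansion has 5 partial quotients, read off in order.

[0; 2, 1, 1, 5]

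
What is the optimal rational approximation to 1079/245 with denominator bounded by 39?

Expand x = 1079/245 as a continued fraction with the Euclidean algorithm:
  1079 = 4*245 + 99, so a_0 = 4.
  245 = 2*99 + 47, so a_1 = 2.
  99 = 2*47 + 5, so a_2 = 2.
  47 = 9*5 + 2, so a_3 = 9.
  5 = 2*2 + 1, so a_4 = 2.
  2 = 2*1 + 0, so a_5 = 2.
so x = [4; 2, 2, 9, 2, 2].
Convergents (p_i = a_i*p_{i-1} + p_{i-2}, q_i = a_i*q_{i-1} + q_{i-2} with p_{-2}=0, p_{-1}=1, q_{-2}=1, q_{-1}=0), until the denominator exceeds 39:
  i=0: a_0=4, p_0 = 4*1 + 0 = 4, q_0 = 4*0 + 1 = 1.
  i=1: a_1=2, p_1 = 2*4 + 1 = 9, q_1 = 2*1 + 0 = 2.
  i=2: a_2=2, p_2 = 2*9 + 4 = 22, q_2 = 2*2 + 1 = 5.
  i=3: a_3=9, p_3 = 9*22 + 9 = 207, q_3 = 9*5 + 2 = 47.
q_3 = 47 > 39, so the last convergent with denominator <= 39 is p_2/q_2 = 22/5.
The closest fraction with denominator <= 39 is either p_2/q_2 or the intermediate fraction (k*p_2 + p_1)/(k*q_2 + q_1) with the largest k >= 1 whose denominator stays <= 39; these approach x as k grows, and every other convergent or intermediate fraction in range is farther away.
Largest k: floor((39 - q_1)/q_2) = floor((39 - 2)/5) = 7.
That gives (7*22 + 9)/(7*5 + 2) = 163/37.
Compare the errors: |x - 22/5| = |1079*5 - 22*245|/(245*5) = 5/1225, and |x - 163/37| = |1079*37 - 163*245|/(245*37) = 12/9065.
Cross-multiplying, 12*1225 = 14700 < 45325 = 5*9065, so 12/9065 is smaller: the intermediate fraction 163/37 is closer to x than 22/5.

163/37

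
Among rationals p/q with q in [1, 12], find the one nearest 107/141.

Expand x = 107/141 as a continued fraction with the Euclidean algorithm:
  107 = 0*141 + 107, so a_0 = 0.
  141 = 1*107 + 34, so a_1 = 1.
  107 = 3*34 + 5, so a_2 = 3.
  34 = 6*5 + 4, so a_3 = 6.
  5 = 1*4 + 1, so a_4 = 1.
  4 = 4*1 + 0, so a_5 = 4.
so x = [0; 1, 3, 6, 1, 4].
Convergents (p_i = a_i*p_{i-1} + p_{i-2}, q_i = a_i*q_{i-1} + q_{i-2} with p_{-2}=0, p_{-1}=1, q_{-2}=1, q_{-1}=0), until the denominator exceeds 12:
  i=0: a_0=0, p_0 = 0*1 + 0 = 0, q_0 = 0*0 + 1 = 1.
  i=1: a_1=1, p_1 = 1*0 + 1 = 1, q_1 = 1*1 + 0 = 1.
  i=2: a_2=3, p_2 = 3*1 + 0 = 3, q_2 = 3*1 + 1 = 4.
  i=3: a_3=6, p_3 = 6*3 + 1 = 19, q_3 = 6*4 + 1 = 25.
q_3 = 25 > 12, so the last convergent with denominator <= 12 is p_2/q_2 = 3/4.
The closest fraction with denominator <= 12 is either p_2/q_2 or the intermediate fraction (k*p_2 + p_1)/(k*q_2 + q_1) with the largest k >= 1 whose denominator stays <= 12; these approach x as k grows, and every other convergent or intermediate fraction in range is farther away.
Largest k: floor((12 - q_1)/q_2) = floor((12 - 1)/4) = 2.
That gives (2*3 + 1)/(2*4 + 1) = 7/9.
Compare the errors: |x - 3/4| = |107*4 - 3*141|/(141*4) = 5/564, and |x - 7/9| = |107*9 - 7*141|/(141*9) = 24/1269.
Cross-multiplying, 5*1269 = 6345 < 13536 = 24*564, so 5/564 is smaller: the convergent 3/4 is closer to x than 7/9.

3/4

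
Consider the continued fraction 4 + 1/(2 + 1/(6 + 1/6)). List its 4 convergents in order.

Using the convergent recurrence p_i = a_i*p_{i-1} + p_{i-2}, q_i = a_i*q_{i-1} + q_{i-2} with p_{-2}=0, p_{-1}=1, q_{-2}=1, q_{-1}=0:
  i=0: a_0=4, p_0 = 4*1 + 0 = 4, q_0 = 4*0 + 1 = 1.
  i=1: a_1=2, p_1 = 2*4 + 1 = 9, q_1 = 2*1 + 0 = 2.
  i=2: a_2=6, p_2 = 6*9 + 4 = 58, q_2 = 6*2 + 1 = 13.
  i=3: a_3=6, p_3 = 6*58 + 9 = 357, q_3 = 6*13 + 2 = 80.

4/1, 9/2, 58/13, 357/80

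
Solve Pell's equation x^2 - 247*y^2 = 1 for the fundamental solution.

First expand sqrt(247) as a continued fraction. With x_i = (sqrt(247) + m_i)/d_i and (m_0, d_0) = (0, 1): a_0 = floor(sqrt(247)) = 15, since 15^2 = 225 <= 247 < 256 = 16^2.
Iterate m_{i+1} = d_i*a_i - m_i, d_{i+1} = (247 - m_{i+1}^2)/d_i, a_{i+1} = floor((a_0 + m_{i+1})/d_{i+1}):
  m_1 = 1*15 - 0 = 15, d_1 = (247 - 15^2)/1 = 22/1 = 22, a_1 = floor((15 + 15)/22) = 1.
  m_2 = 22*1 - 15 = 7, d_2 = (247 - 7^2)/22 = 198/22 = 9, a_2 = floor((15 + 7)/9) = 2.
  m_3 = 9*2 - 7 = 11, d_3 = (247 - 11^2)/9 = 126/9 = 14, a_3 = floor((15 + 11)/14) = 1.
  m_4 = 14*1 - 11 = 3, d_4 = (247 - 3^2)/14 = 238/14 = 17, a_4 = floor((15 + 3)/17) = 1.
  m_5 = 17*1 - 3 = 14, d_5 = (247 - 14^2)/17 = 51/17 = 3, a_5 = floor((15 + 14)/3) = 9.
  m_6 = 3*9 - 14 = 13, d_6 = (247 - 13^2)/3 = 78/3 = 26, a_6 = floor((15 + 13)/26) = 1.
  m_7 = 26*1 - 13 = 13, d_7 = (247 - 13^2)/26 = 78/26 = 3, a_7 = floor((15 + 13)/3) = 9.
  m_8 = 3*9 - 13 = 14, d_8 = (247 - 14^2)/3 = 51/3 = 17, a_8 = floor((15 + 14)/17) = 1.
  m_9 = 17*1 - 14 = 3, d_9 = (247 - 3^2)/17 = 238/17 = 14, a_9 = floor((15 + 3)/14) = 1.
  m_10 = 14*1 - 3 = 11, d_10 = (247 - 11^2)/14 = 126/14 = 9, a_10 = floor((15 + 11)/9) = 2.
  m_11 = 9*2 - 11 = 7, d_11 = (247 - 7^2)/9 = 198/9 = 22, a_11 = floor((15 + 7)/22) = 1.
  m_12 = 22*1 - 7 = 15, d_12 = (247 - 15^2)/22 = 22/22 = 1, a_12 = floor((15 + 15)/1) = 30.
  m_13 = 1*30 - 15 = 15, d_13 = (247 - 15^2)/1 = 22/1 = 22: (m_13, d_13) = (m_1, d_1) = (15, 22), so from here the quotients repeat a_1, ..., a_12; the period length is 12.
So sqrt(247) = [15; (1, 2, 1, 1, 9, 1, 9, 1, 1, 2, 1, 30)] with period length k = 12.
k is even, so the fundamental solution of x^2 - 247y^2 = 1 is (p_{k-1}, q_{k-1}) = (p_11, q_11); compute convergents through index 11.
Convergents (p_i = a_i*p_{i-1} + p_{i-2}, q_i = a_i*q_{i-1} + q_{i-2} with p_{-2}=0, p_{-1}=1, q_{-2}=1, q_{-1}=0):
  i=0: a_0=15, p_0 = 15*1 + 0 = 15, q_0 = 15*0 + 1 = 1.
  i=1: a_1=1, p_1 = 1*15 + 1 = 16, q_1 = 1*1 + 0 = 1.
  i=2: a_2=2, p_2 = 2*16 + 15 = 47, q_2 = 2*1 + 1 = 3.
  i=3: a_3=1, p_3 = 1*47 + 16 = 63, q_3 = 1*3 + 1 = 4.
  i=4: a_4=1, p_4 = 1*63 + 47 = 110, q_4 = 1*4 + 3 = 7.
  i=5: a_5=9, p_5 = 9*110 + 63 = 1053, q_5 = 9*7 + 4 = 67.
  i=6: a_6=1, p_6 = 1*1053 + 110 = 1163, q_6 = 1*67 + 7 = 74.
  i=7: a_7=9, p_7 = 9*1163 + 1053 = 11520, q_7 = 9*74 + 67 = 733.
  i=8: a_8=1, p_8 = 1*11520 + 1163 = 12683, q_8 = 1*733 + 74 = 807.
  i=9: a_9=1, p_9 = 1*12683 + 11520 = 24203, q_9 = 1*807 + 733 = 1540.
  i=10: a_10=2, p_10 = 2*24203 + 12683 = 61089, q_10 = 2*1540 + 807 = 3887.
  i=11: a_11=1, p_11 = 1*61089 + 24203 = 85292, q_11 = 1*3887 + 1540 = 5427.
Check: 85292^2 - 247*5427^2 = 7274725264 - 7274725263 = 1, so (x, y) = (85292, 5427) solves the equation, and by the theorem it is the least positive solution.

(x, y) = (85292, 5427)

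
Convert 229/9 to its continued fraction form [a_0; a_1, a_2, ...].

Run the Euclidean algorithm on 229 and 9; the successive quotients are the partial quotients a_0, a_1, ... (each step inverts the fractional part left over by the previous one):
  229 = 25*9 + 4, so a_0 = 25.
  9 = 2*4 + 1, so a_1 = 2.
  4 = 4*1 + 0, so a_2 = 4.
The remainder reaches 0 after 3 divisions, so the expansion has 3 partial quotients, read off in order.

[25; 2, 4]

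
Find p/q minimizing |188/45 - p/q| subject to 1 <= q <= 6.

25/6

Expand x = 188/45 as a continued fraction with the Euclidean algorithm:
  188 = 4*45 + 8, so a_0 = 4.
  45 = 5*8 + 5, so a_1 = 5.
  8 = 1*5 + 3, so a_2 = 1.
  5 = 1*3 + 2, so a_3 = 1.
  3 = 1*2 + 1, so a_4 = 1.
  2 = 2*1 + 0, so a_5 = 2.
so x = [4; 5, 1, 1, 1, 2].
Convergents (p_i = a_i*p_{i-1} + p_{i-2}, q_i = a_i*q_{i-1} + q_{i-2} with p_{-2}=0, p_{-1}=1, q_{-2}=1, q_{-1}=0), until the denominator exceeds 6:
  i=0: a_0=4, p_0 = 4*1 + 0 = 4, q_0 = 4*0 + 1 = 1.
  i=1: a_1=5, p_1 = 5*4 + 1 = 21, q_1 = 5*1 + 0 = 5.
  i=2: a_2=1, p_2 = 1*21 + 4 = 25, q_2 = 1*5 + 1 = 6.
  i=3: a_3=1, p_3 = 1*25 + 21 = 46, q_3 = 1*6 + 5 = 11.
q_3 = 11 > 6, so the last convergent with denominator <= 6 is p_2/q_2 = 25/6.
The closest fraction with denominator <= 6 is either p_2/q_2 or the intermediate fraction (k*p_2 + p_1)/(k*q_2 + q_1) with the largest k >= 1 whose denominator stays <= 6; these approach x as k grows, and every other convergent or intermediate fraction in range is farther away.
Largest k: floor((6 - q_1)/q_2) = floor((6 - 5)/6) = 0.
Since k = 0, no intermediate fraction beyond p_2/q_2 has denominator <= 6, so the convergent 25/6 is the closest (its error is |188*6 - 25*45|/(45*6) = 3/270).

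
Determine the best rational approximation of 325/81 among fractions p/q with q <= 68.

273/68

Expand x = 325/81 as a continued fraction with the Euclidean algorithm:
  325 = 4*81 + 1, so a_0 = 4.
  81 = 81*1 + 0, so a_1 = 81.
so x = [4; 81].
Convergents (p_i = a_i*p_{i-1} + p_{i-2}, q_i = a_i*q_{i-1} + q_{i-2} with p_{-2}=0, p_{-1}=1, q_{-2}=1, q_{-1}=0), until the denominator exceeds 68:
  i=0: a_0=4, p_0 = 4*1 + 0 = 4, q_0 = 4*0 + 1 = 1.
  i=1: a_1=81, p_1 = 81*4 + 1 = 325, q_1 = 81*1 + 0 = 81.
q_1 = 81 > 68, so the last convergent with denominator <= 68 is p_0/q_0 = 4/1.
The closest fraction with denominator <= 68 is either p_0/q_0 or the intermediate fraction (k*p_0 + p_{-1})/(k*q_0 + q_{-1}) with the largest k >= 1 whose denominator stays <= 68; these approach x as k grows, and every other convergent or intermediate fraction in range is farther away.
Largest k: floor((68 - q_{-1})/q_0) = floor((68 - 0)/1) = 68 (using the seeds p_{-1} = 1, q_{-1} = 0).
That gives (68*4 + 1)/(68*1 + 0) = 273/68.
Compare the errors: |x - 4/1| = |325*1 - 4*81|/(81*1) = 1/81, and |x - 273/68| = |325*68 - 273*81|/(81*68) = 13/5508.
Cross-multiplying, 13*81 = 1053 < 5508 = 1*5508, so 13/5508 is smaller: the intermediate fraction 273/68 is closer to x than 4/1.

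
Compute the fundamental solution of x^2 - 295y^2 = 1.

First expand sqrt(295) as a continued fraction. With x_i = (sqrt(295) + m_i)/d_i and (m_0, d_0) = (0, 1): a_0 = floor(sqrt(295)) = 17, since 17^2 = 289 <= 295 < 324 = 18^2.
Iterate m_{i+1} = d_i*a_i - m_i, d_{i+1} = (295 - m_{i+1}^2)/d_i, a_{i+1} = floor((a_0 + m_{i+1})/d_{i+1}):
  m_1 = 1*17 - 0 = 17, d_1 = (295 - 17^2)/1 = 6/1 = 6, a_1 = floor((17 + 17)/6) = 5.
  m_2 = 6*5 - 17 = 13, d_2 = (295 - 13^2)/6 = 126/6 = 21, a_2 = floor((17 + 13)/21) = 1.
  m_3 = 21*1 - 13 = 8, d_3 = (295 - 8^2)/21 = 231/21 = 11, a_3 = floor((17 + 8)/11) = 2.
  m_4 = 11*2 - 8 = 14, d_4 = (295 - 14^2)/11 = 99/11 = 9, a_4 = floor((17 + 14)/9) = 3.
  m_5 = 9*3 - 14 = 13, d_5 = (295 - 13^2)/9 = 126/9 = 14, a_5 = floor((17 + 13)/14) = 2.
  m_6 = 14*2 - 13 = 15, d_6 = (295 - 15^2)/14 = 70/14 = 5, a_6 = floor((17 + 15)/5) = 6.
  m_7 = 5*6 - 15 = 15, d_7 = (295 - 15^2)/5 = 70/5 = 14, a_7 = floor((17 + 15)/14) = 2.
  m_8 = 14*2 - 15 = 13, d_8 = (295 - 13^2)/14 = 126/14 = 9, a_8 = floor((17 + 13)/9) = 3.
  m_9 = 9*3 - 13 = 14, d_9 = (295 - 14^2)/9 = 99/9 = 11, a_9 = floor((17 + 14)/11) = 2.
  m_10 = 11*2 - 14 = 8, d_10 = (295 - 8^2)/11 = 231/11 = 21, a_10 = floor((17 + 8)/21) = 1.
  m_11 = 21*1 - 8 = 13, d_11 = (295 - 13^2)/21 = 126/21 = 6, a_11 = floor((17 + 13)/6) = 5.
  m_12 = 6*5 - 13 = 17, d_12 = (295 - 17^2)/6 = 6/6 = 1, a_12 = floor((17 + 17)/1) = 34.
  m_13 = 1*34 - 17 = 17, d_13 = (295 - 17^2)/1 = 6/1 = 6: (m_13, d_13) = (m_1, d_1) = (17, 6), so from here the quotients repeat a_1, ..., a_12; the period length is 12.
So sqrt(295) = [17; (5, 1, 2, 3, 2, 6, 2, 3, 2, 1, 5, 34)] with period length k = 12.
k is even, so the fundamental solution of x^2 - 295y^2 = 1 is (p_{k-1}, q_{k-1}) = (p_11, q_11); compute convergents through index 11.
Convergents (p_i = a_i*p_{i-1} + p_{i-2}, q_i = a_i*q_{i-1} + q_{i-2} with p_{-2}=0, p_{-1}=1, q_{-2}=1, q_{-1}=0):
  i=0: a_0=17, p_0 = 17*1 + 0 = 17, q_0 = 17*0 + 1 = 1.
  i=1: a_1=5, p_1 = 5*17 + 1 = 86, q_1 = 5*1 + 0 = 5.
  i=2: a_2=1, p_2 = 1*86 + 17 = 103, q_2 = 1*5 + 1 = 6.
  i=3: a_3=2, p_3 = 2*103 + 86 = 292, q_3 = 2*6 + 5 = 17.
  i=4: a_4=3, p_4 = 3*292 + 103 = 979, q_4 = 3*17 + 6 = 57.
  i=5: a_5=2, p_5 = 2*979 + 292 = 2250, q_5 = 2*57 + 17 = 131.
  i=6: a_6=6, p_6 = 6*2250 + 979 = 14479, q_6 = 6*131 + 57 = 843.
  i=7: a_7=2, p_7 = 2*14479 + 2250 = 31208, q_7 = 2*843 + 131 = 1817.
  i=8: a_8=3, p_8 = 3*31208 + 14479 = 108103, q_8 = 3*1817 + 843 = 6294.
  i=9: a_9=2, p_9 = 2*108103 + 31208 = 247414, q_9 = 2*6294 + 1817 = 14405.
  i=10: a_10=1, p_10 = 1*247414 + 108103 = 355517, q_10 = 1*14405 + 6294 = 20699.
  i=11: a_11=5, p_11 = 5*355517 + 247414 = 2024999, q_11 = 5*20699 + 14405 = 117900.
Check: 2024999^2 - 295*117900^2 = 4100620950001 - 4100620950000 = 1, so (x, y) = (2024999, 117900) solves the equation, and by the theorem it is the least positive solution.

(x, y) = (2024999, 117900)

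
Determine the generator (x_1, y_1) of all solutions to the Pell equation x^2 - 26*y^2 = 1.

First expand sqrt(26) as a continued fraction. With x_i = (sqrt(26) + m_i)/d_i and (m_0, d_0) = (0, 1): a_0 = floor(sqrt(26)) = 5, since 5^2 = 25 <= 26 < 36 = 6^2.
Iterate m_{i+1} = d_i*a_i - m_i, d_{i+1} = (26 - m_{i+1}^2)/d_i, a_{i+1} = floor((a_0 + m_{i+1})/d_{i+1}):
  m_1 = 1*5 - 0 = 5, d_1 = (26 - 5^2)/1 = 1/1 = 1, a_1 = floor((5 + 5)/1) = 10.
  m_2 = 1*10 - 5 = 5, d_2 = (26 - 5^2)/1 = 1/1 = 1: (m_2, d_2) = (m_1, d_1) = (5, 1), so from here the quotient a_1 repeats; the period length is 1.
So sqrt(26) = [5; (10)] with period length k = 1.
k is odd, so (p_{k-1}, q_{k-1}) only solves x^2 - 26y^2 = -1 and the fundamental solution of x^2 - 26y^2 = 1 is (p_{2k-1}, q_{2k-1}) = (p_1, q_1); compute convergents through index 1, running through the period twice.
Convergents (p_i = a_i*p_{i-1} + p_{i-2}, q_i = a_i*q_{i-1} + q_{i-2} with p_{-2}=0, p_{-1}=1, q_{-2}=1, q_{-1}=0):
  i=0: a_0=5, p_0 = 5*1 + 0 = 5, q_0 = 5*0 + 1 = 1.
  i=1: a_1=10, p_1 = 10*5 + 1 = 51, q_1 = 10*1 + 0 = 10.
Indeed p_0^2 - 26*q_0^2 = 25 - 26 = -1, not +1.
Check: 51^2 - 26*10^2 = 2601 - 2600 = 1, so (x, y) = (51, 10) solves the equation, and by the theorem it is the least positive solution.

(x, y) = (51, 10)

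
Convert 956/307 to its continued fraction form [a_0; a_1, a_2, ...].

[3; 8, 1, 3, 2, 1, 2]

Run the Euclidean algorithm on 956 and 307; the successive quotients are the partial quotients a_0, a_1, ... (each step inverts the fractional part left over by the previous one):
  956 = 3*307 + 35, so a_0 = 3.
  307 = 8*35 + 27, so a_1 = 8.
  35 = 1*27 + 8, so a_2 = 1.
  27 = 3*8 + 3, so a_3 = 3.
  8 = 2*3 + 2, so a_4 = 2.
  3 = 1*2 + 1, so a_5 = 1.
  2 = 2*1 + 0, so a_6 = 2.
The remainder reaches 0 after 7 divisions, so the expansion has 7 partial quotients, read off in order.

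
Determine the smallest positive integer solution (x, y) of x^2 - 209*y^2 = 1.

First expand sqrt(209) as a continued fraction. With x_i = (sqrt(209) + m_i)/d_i and (m_0, d_0) = (0, 1): a_0 = floor(sqrt(209)) = 14, since 14^2 = 196 <= 209 < 225 = 15^2.
Iterate m_{i+1} = d_i*a_i - m_i, d_{i+1} = (209 - m_{i+1}^2)/d_i, a_{i+1} = floor((a_0 + m_{i+1})/d_{i+1}):
  m_1 = 1*14 - 0 = 14, d_1 = (209 - 14^2)/1 = 13/1 = 13, a_1 = floor((14 + 14)/13) = 2.
  m_2 = 13*2 - 14 = 12, d_2 = (209 - 12^2)/13 = 65/13 = 5, a_2 = floor((14 + 12)/5) = 5.
  m_3 = 5*5 - 12 = 13, d_3 = (209 - 13^2)/5 = 40/5 = 8, a_3 = floor((14 + 13)/8) = 3.
  m_4 = 8*3 - 13 = 11, d_4 = (209 - 11^2)/8 = 88/8 = 11, a_4 = floor((14 + 11)/11) = 2.
  m_5 = 11*2 - 11 = 11, d_5 = (209 - 11^2)/11 = 88/11 = 8, a_5 = floor((14 + 11)/8) = 3.
  m_6 = 8*3 - 11 = 13, d_6 = (209 - 13^2)/8 = 40/8 = 5, a_6 = floor((14 + 13)/5) = 5.
  m_7 = 5*5 - 13 = 12, d_7 = (209 - 12^2)/5 = 65/5 = 13, a_7 = floor((14 + 12)/13) = 2.
  m_8 = 13*2 - 12 = 14, d_8 = (209 - 14^2)/13 = 13/13 = 1, a_8 = floor((14 + 14)/1) = 28.
  m_9 = 1*28 - 14 = 14, d_9 = (209 - 14^2)/1 = 13/1 = 13: (m_9, d_9) = (m_1, d_1) = (14, 13), so from here the quotients repeat a_1, ..., a_8; the period length is 8.
So sqrt(209) = [14; (2, 5, 3, 2, 3, 5, 2, 28)] with period length k = 8.
k is even, so the fundamental solution of x^2 - 209y^2 = 1 is (p_{k-1}, q_{k-1}) = (p_7, q_7); compute convergents through index 7.
Convergents (p_i = a_i*p_{i-1} + p_{i-2}, q_i = a_i*q_{i-1} + q_{i-2} with p_{-2}=0, p_{-1}=1, q_{-2}=1, q_{-1}=0):
  i=0: a_0=14, p_0 = 14*1 + 0 = 14, q_0 = 14*0 + 1 = 1.
  i=1: a_1=2, p_1 = 2*14 + 1 = 29, q_1 = 2*1 + 0 = 2.
  i=2: a_2=5, p_2 = 5*29 + 14 = 159, q_2 = 5*2 + 1 = 11.
  i=3: a_3=3, p_3 = 3*159 + 29 = 506, q_3 = 3*11 + 2 = 35.
  i=4: a_4=2, p_4 = 2*506 + 159 = 1171, q_4 = 2*35 + 11 = 81.
  i=5: a_5=3, p_5 = 3*1171 + 506 = 4019, q_5 = 3*81 + 35 = 278.
  i=6: a_6=5, p_6 = 5*4019 + 1171 = 21266, q_6 = 5*278 + 81 = 1471.
  i=7: a_7=2, p_7 = 2*21266 + 4019 = 46551, q_7 = 2*1471 + 278 = 3220.
Check: 46551^2 - 209*3220^2 = 2166995601 - 2166995600 = 1, so (x, y) = (46551, 3220) solves the equation, and by the theorem it is the least positive solution.

(x, y) = (46551, 3220)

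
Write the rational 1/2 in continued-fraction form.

Run the Euclidean algorithm on 1 and 2; the successive quotients are the partial quotients a_0, a_1, ... (each step inverts the fractional part left over by the previous one):
  1 = 0*2 + 1, so a_0 = 0.
  2 = 2*1 + 0, so a_1 = 2.
The remainder reaches 0 after 2 divisions, so the expansion has 2 partial quotients, read off in order.

[0; 2]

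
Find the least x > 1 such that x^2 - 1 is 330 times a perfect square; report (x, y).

First expand sqrt(330) as a continued fraction. With x_i = (sqrt(330) + m_i)/d_i and (m_0, d_0) = (0, 1): a_0 = floor(sqrt(330)) = 18, since 18^2 = 324 <= 330 < 361 = 19^2.
Iterate m_{i+1} = d_i*a_i - m_i, d_{i+1} = (330 - m_{i+1}^2)/d_i, a_{i+1} = floor((a_0 + m_{i+1})/d_{i+1}):
  m_1 = 1*18 - 0 = 18, d_1 = (330 - 18^2)/1 = 6/1 = 6, a_1 = floor((18 + 18)/6) = 6.
  m_2 = 6*6 - 18 = 18, d_2 = (330 - 18^2)/6 = 6/6 = 1, a_2 = floor((18 + 18)/1) = 36.
  m_3 = 1*36 - 18 = 18, d_3 = (330 - 18^2)/1 = 6/1 = 6: (m_3, d_3) = (m_1, d_1) = (18, 6), so from here the quotients repeat a_1, a_2; the period length is 2.
So sqrt(330) = [18; (6, 36)] with period length k = 2.
k is even, so the fundamental solution of x^2 - 330y^2 = 1 is (p_{k-1}, q_{k-1}) = (p_1, q_1); compute convergents through index 1.
Convergents (p_i = a_i*p_{i-1} + p_{i-2}, q_i = a_i*q_{i-1} + q_{i-2} with p_{-2}=0, p_{-1}=1, q_{-2}=1, q_{-1}=0):
  i=0: a_0=18, p_0 = 18*1 + 0 = 18, q_0 = 18*0 + 1 = 1.
  i=1: a_1=6, p_1 = 6*18 + 1 = 109, q_1 = 6*1 + 0 = 6.
Check: 109^2 - 330*6^2 = 11881 - 11880 = 1, so (x, y) = (109, 6) solves the equation, and by the theorem it is the least positive solution.

(x, y) = (109, 6)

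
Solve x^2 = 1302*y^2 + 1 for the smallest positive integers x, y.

(x, y) = (433, 12)

First expand sqrt(1302) as a continued fraction. With x_i = (sqrt(1302) + m_i)/d_i and (m_0, d_0) = (0, 1): a_0 = floor(sqrt(1302)) = 36, since 36^2 = 1296 <= 1302 < 1369 = 37^2.
Iterate m_{i+1} = d_i*a_i - m_i, d_{i+1} = (1302 - m_{i+1}^2)/d_i, a_{i+1} = floor((a_0 + m_{i+1})/d_{i+1}):
  m_1 = 1*36 - 0 = 36, d_1 = (1302 - 36^2)/1 = 6/1 = 6, a_1 = floor((36 + 36)/6) = 12.
  m_2 = 6*12 - 36 = 36, d_2 = (1302 - 36^2)/6 = 6/6 = 1, a_2 = floor((36 + 36)/1) = 72.
  m_3 = 1*72 - 36 = 36, d_3 = (1302 - 36^2)/1 = 6/1 = 6: (m_3, d_3) = (m_1, d_1) = (36, 6), so from here the quotients repeat a_1, a_2; the period length is 2.
So sqrt(1302) = [36; (12, 72)] with period length k = 2.
k is even, so the fundamental solution of x^2 - 1302y^2 = 1 is (p_{k-1}, q_{k-1}) = (p_1, q_1); compute convergents through index 1.
Convergents (p_i = a_i*p_{i-1} + p_{i-2}, q_i = a_i*q_{i-1} + q_{i-2} with p_{-2}=0, p_{-1}=1, q_{-2}=1, q_{-1}=0):
  i=0: a_0=36, p_0 = 36*1 + 0 = 36, q_0 = 36*0 + 1 = 1.
  i=1: a_1=12, p_1 = 12*36 + 1 = 433, q_1 = 12*1 + 0 = 12.
Check: 433^2 - 1302*12^2 = 187489 - 187488 = 1, so (x, y) = (433, 12) solves the equation, and by the theorem it is the least positive solution.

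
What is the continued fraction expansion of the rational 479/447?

Run the Euclidean algorithm on 479 and 447; the successive quotients are the partial quotients a_0, a_1, ... (each step inverts the fractional part left over by the previous one):
  479 = 1*447 + 32, so a_0 = 1.
  447 = 13*32 + 31, so a_1 = 13.
  32 = 1*31 + 1, so a_2 = 1.
  31 = 31*1 + 0, so a_3 = 31.
The remainder reaches 0 after 4 divisions, so the expansion has 4 partial quotients, read off in order.

[1; 13, 1, 31]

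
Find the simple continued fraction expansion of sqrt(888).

Write x_i = (sqrt(888) + m_i)/d_i with (m_0, d_0) = (0, 1). a_0 = floor(sqrt(888)) = 29, since 29^2 = 841 <= 888 < 900 = 30^2.
Iterate m_{i+1} = d_i*a_i - m_i, d_{i+1} = (888 - m_{i+1}^2)/d_i, a_{i+1} = floor((a_0 + m_{i+1})/d_{i+1}):
  m_1 = 1*29 - 0 = 29, d_1 = (888 - 29^2)/1 = 47/1 = 47, a_1 = floor((29 + 29)/47) = 1.
  m_2 = 47*1 - 29 = 18, d_2 = (888 - 18^2)/47 = 564/47 = 12, a_2 = floor((29 + 18)/12) = 3.
  m_3 = 12*3 - 18 = 18, d_3 = (888 - 18^2)/12 = 564/12 = 47, a_3 = floor((29 + 18)/47) = 1.
  m_4 = 47*1 - 18 = 29, d_4 = (888 - 29^2)/47 = 47/47 = 1, a_4 = floor((29 + 29)/1) = 58.
  m_5 = 1*58 - 29 = 29, d_5 = (888 - 29^2)/1 = 47/1 = 47: (m_5, d_5) = (m_1, d_1) = (29, 47), so from here the quotients repeat a_1, ..., a_4; the period length is 4.
Hence the expansion of sqrt(888) is a_0 = 29 followed by the repeating block 1, 3, 1, 58 (period 4).

[29; (1, 3, 1, 58)]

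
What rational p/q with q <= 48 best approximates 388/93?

121/29

Expand x = 388/93 as a continued fraction with the Euclidean algorithm:
  388 = 4*93 + 16, so a_0 = 4.
  93 = 5*16 + 13, so a_1 = 5.
  16 = 1*13 + 3, so a_2 = 1.
  13 = 4*3 + 1, so a_3 = 4.
  3 = 3*1 + 0, so a_4 = 3.
so x = [4; 5, 1, 4, 3].
Convergents (p_i = a_i*p_{i-1} + p_{i-2}, q_i = a_i*q_{i-1} + q_{i-2} with p_{-2}=0, p_{-1}=1, q_{-2}=1, q_{-1}=0), until the denominator exceeds 48:
  i=0: a_0=4, p_0 = 4*1 + 0 = 4, q_0 = 4*0 + 1 = 1.
  i=1: a_1=5, p_1 = 5*4 + 1 = 21, q_1 = 5*1 + 0 = 5.
  i=2: a_2=1, p_2 = 1*21 + 4 = 25, q_2 = 1*5 + 1 = 6.
  i=3: a_3=4, p_3 = 4*25 + 21 = 121, q_3 = 4*6 + 5 = 29.
  i=4: a_4=3, p_4 = 3*121 + 25 = 388, q_4 = 3*29 + 6 = 93.
q_4 = 93 > 48, so the last convergent with denominator <= 48 is p_3/q_3 = 121/29.
The closest fraction with denominator <= 48 is either p_3/q_3 or the intermediate fraction (k*p_3 + p_2)/(k*q_3 + q_2) with the largest k >= 1 whose denominator stays <= 48; these approach x as k grows, and every other convergent or intermediate fraction in range is farther away.
Largest k: floor((48 - q_2)/q_3) = floor((48 - 6)/29) = 1.
That gives (1*121 + 25)/(1*29 + 6) = 146/35.
Compare the errors: |x - 121/29| = |388*29 - 121*93|/(93*29) = 1/2697, and |x - 146/35| = |388*35 - 146*93|/(93*35) = 2/3255.
Cross-multiplying, 1*3255 = 3255 < 5394 = 2*2697, so 1/2697 is smaller: the convergent 121/29 is closer to x than 146/35.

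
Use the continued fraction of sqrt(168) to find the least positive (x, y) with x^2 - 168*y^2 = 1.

First expand sqrt(168) as a continued fraction. With x_i = (sqrt(168) + m_i)/d_i and (m_0, d_0) = (0, 1): a_0 = floor(sqrt(168)) = 12, since 12^2 = 144 <= 168 < 169 = 13^2.
Iterate m_{i+1} = d_i*a_i - m_i, d_{i+1} = (168 - m_{i+1}^2)/d_i, a_{i+1} = floor((a_0 + m_{i+1})/d_{i+1}):
  m_1 = 1*12 - 0 = 12, d_1 = (168 - 12^2)/1 = 24/1 = 24, a_1 = floor((12 + 12)/24) = 1.
  m_2 = 24*1 - 12 = 12, d_2 = (168 - 12^2)/24 = 24/24 = 1, a_2 = floor((12 + 12)/1) = 24.
  m_3 = 1*24 - 12 = 12, d_3 = (168 - 12^2)/1 = 24/1 = 24: (m_3, d_3) = (m_1, d_1) = (12, 24), so from here the quotients repeat a_1, a_2; the period length is 2.
So sqrt(168) = [12; (1, 24)] with period length k = 2.
k is even, so the fundamental solution of x^2 - 168y^2 = 1 is (p_{k-1}, q_{k-1}) = (p_1, q_1); compute convergents through index 1.
Convergents (p_i = a_i*p_{i-1} + p_{i-2}, q_i = a_i*q_{i-1} + q_{i-2} with p_{-2}=0, p_{-1}=1, q_{-2}=1, q_{-1}=0):
  i=0: a_0=12, p_0 = 12*1 + 0 = 12, q_0 = 12*0 + 1 = 1.
  i=1: a_1=1, p_1 = 1*12 + 1 = 13, q_1 = 1*1 + 0 = 1.
Check: 13^2 - 168*1^2 = 169 - 168 = 1, so (x, y) = (13, 1) solves the equation, and by the theorem it is the least positive solution.

(x, y) = (13, 1)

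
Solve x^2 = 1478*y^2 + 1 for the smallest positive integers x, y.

First expand sqrt(1478) as a continued fraction. With x_i = (sqrt(1478) + m_i)/d_i and (m_0, d_0) = (0, 1): a_0 = floor(sqrt(1478)) = 38, since 38^2 = 1444 <= 1478 < 1521 = 39^2.
Iterate m_{i+1} = d_i*a_i - m_i, d_{i+1} = (1478 - m_{i+1}^2)/d_i, a_{i+1} = floor((a_0 + m_{i+1})/d_{i+1}):
  m_1 = 1*38 - 0 = 38, d_1 = (1478 - 38^2)/1 = 34/1 = 34, a_1 = floor((38 + 38)/34) = 2.
  m_2 = 34*2 - 38 = 30, d_2 = (1478 - 30^2)/34 = 578/34 = 17, a_2 = floor((38 + 30)/17) = 4.
  m_3 = 17*4 - 30 = 38, d_3 = (1478 - 38^2)/17 = 34/17 = 2, a_3 = floor((38 + 38)/2) = 38.
  m_4 = 2*38 - 38 = 38, d_4 = (1478 - 38^2)/2 = 34/2 = 17, a_4 = floor((38 + 38)/17) = 4.
  m_5 = 17*4 - 38 = 30, d_5 = (1478 - 30^2)/17 = 578/17 = 34, a_5 = floor((38 + 30)/34) = 2.
  m_6 = 34*2 - 30 = 38, d_6 = (1478 - 38^2)/34 = 34/34 = 1, a_6 = floor((38 + 38)/1) = 76.
  m_7 = 1*76 - 38 = 38, d_7 = (1478 - 38^2)/1 = 34/1 = 34: (m_7, d_7) = (m_1, d_1) = (38, 34), so from here the quotients repeat a_1, ..., a_6; the period length is 6.
So sqrt(1478) = [38; (2, 4, 38, 4, 2, 76)] with period length k = 6.
k is even, so the fundamental solution of x^2 - 1478y^2 = 1 is (p_{k-1}, q_{k-1}) = (p_5, q_5); compute convergents through index 5.
Convergents (p_i = a_i*p_{i-1} + p_{i-2}, q_i = a_i*q_{i-1} + q_{i-2} with p_{-2}=0, p_{-1}=1, q_{-2}=1, q_{-1}=0):
  i=0: a_0=38, p_0 = 38*1 + 0 = 38, q_0 = 38*0 + 1 = 1.
  i=1: a_1=2, p_1 = 2*38 + 1 = 77, q_1 = 2*1 + 0 = 2.
  i=2: a_2=4, p_2 = 4*77 + 38 = 346, q_2 = 4*2 + 1 = 9.
  i=3: a_3=38, p_3 = 38*346 + 77 = 13225, q_3 = 38*9 + 2 = 344.
  i=4: a_4=4, p_4 = 4*13225 + 346 = 53246, q_4 = 4*344 + 9 = 1385.
  i=5: a_5=2, p_5 = 2*53246 + 13225 = 119717, q_5 = 2*1385 + 344 = 3114.
Check: 119717^2 - 1478*3114^2 = 14332160089 - 14332160088 = 1, so (x, y) = (119717, 3114) solves the equation, and by the theorem it is the least positive solution.

(x, y) = (119717, 3114)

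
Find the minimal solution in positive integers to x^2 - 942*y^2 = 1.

First expand sqrt(942) as a continued fraction. With x_i = (sqrt(942) + m_i)/d_i and (m_0, d_0) = (0, 1): a_0 = floor(sqrt(942)) = 30, since 30^2 = 900 <= 942 < 961 = 31^2.
Iterate m_{i+1} = d_i*a_i - m_i, d_{i+1} = (942 - m_{i+1}^2)/d_i, a_{i+1} = floor((a_0 + m_{i+1})/d_{i+1}):
  m_1 = 1*30 - 0 = 30, d_1 = (942 - 30^2)/1 = 42/1 = 42, a_1 = floor((30 + 30)/42) = 1.
  m_2 = 42*1 - 30 = 12, d_2 = (942 - 12^2)/42 = 798/42 = 19, a_2 = floor((30 + 12)/19) = 2.
  m_3 = 19*2 - 12 = 26, d_3 = (942 - 26^2)/19 = 266/19 = 14, a_3 = floor((30 + 26)/14) = 4.
  m_4 = 14*4 - 26 = 30, d_4 = (942 - 30^2)/14 = 42/14 = 3, a_4 = floor((30 + 30)/3) = 20.
  m_5 = 3*20 - 30 = 30, d_5 = (942 - 30^2)/3 = 42/3 = 14, a_5 = floor((30 + 30)/14) = 4.
  m_6 = 14*4 - 30 = 26, d_6 = (942 - 26^2)/14 = 266/14 = 19, a_6 = floor((30 + 26)/19) = 2.
  m_7 = 19*2 - 26 = 12, d_7 = (942 - 12^2)/19 = 798/19 = 42, a_7 = floor((30 + 12)/42) = 1.
  m_8 = 42*1 - 12 = 30, d_8 = (942 - 30^2)/42 = 42/42 = 1, a_8 = floor((30 + 30)/1) = 60.
  m_9 = 1*60 - 30 = 30, d_9 = (942 - 30^2)/1 = 42/1 = 42: (m_9, d_9) = (m_1, d_1) = (30, 42), so from here the quotients repeat a_1, ..., a_8; the period length is 8.
So sqrt(942) = [30; (1, 2, 4, 20, 4, 2, 1, 60)] with period length k = 8.
k is even, so the fundamental solution of x^2 - 942y^2 = 1 is (p_{k-1}, q_{k-1}) = (p_7, q_7); compute convergents through index 7.
Convergents (p_i = a_i*p_{i-1} + p_{i-2}, q_i = a_i*q_{i-1} + q_{i-2} with p_{-2}=0, p_{-1}=1, q_{-2}=1, q_{-1}=0):
  i=0: a_0=30, p_0 = 30*1 + 0 = 30, q_0 = 30*0 + 1 = 1.
  i=1: a_1=1, p_1 = 1*30 + 1 = 31, q_1 = 1*1 + 0 = 1.
  i=2: a_2=2, p_2 = 2*31 + 30 = 92, q_2 = 2*1 + 1 = 3.
  i=3: a_3=4, p_3 = 4*92 + 31 = 399, q_3 = 4*3 + 1 = 13.
  i=4: a_4=20, p_4 = 20*399 + 92 = 8072, q_4 = 20*13 + 3 = 263.
  i=5: a_5=4, p_5 = 4*8072 + 399 = 32687, q_5 = 4*263 + 13 = 1065.
  i=6: a_6=2, p_6 = 2*32687 + 8072 = 73446, q_6 = 2*1065 + 263 = 2393.
  i=7: a_7=1, p_7 = 1*73446 + 32687 = 106133, q_7 = 1*2393 + 1065 = 3458.
Check: 106133^2 - 942*3458^2 = 11264213689 - 11264213688 = 1, so (x, y) = (106133, 3458) solves the equation, and by the theorem it is the least positive solution.

(x, y) = (106133, 3458)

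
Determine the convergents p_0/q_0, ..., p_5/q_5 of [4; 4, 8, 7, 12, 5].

Using the convergent recurrence p_i = a_i*p_{i-1} + p_{i-2}, q_i = a_i*q_{i-1} + q_{i-2} with p_{-2}=0, p_{-1}=1, q_{-2}=1, q_{-1}=0:
  i=0: a_0=4, p_0 = 4*1 + 0 = 4, q_0 = 4*0 + 1 = 1.
  i=1: a_1=4, p_1 = 4*4 + 1 = 17, q_1 = 4*1 + 0 = 4.
  i=2: a_2=8, p_2 = 8*17 + 4 = 140, q_2 = 8*4 + 1 = 33.
  i=3: a_3=7, p_3 = 7*140 + 17 = 997, q_3 = 7*33 + 4 = 235.
  i=4: a_4=12, p_4 = 12*997 + 140 = 12104, q_4 = 12*235 + 33 = 2853.
  i=5: a_5=5, p_5 = 5*12104 + 997 = 61517, q_5 = 5*2853 + 235 = 14500.

4/1, 17/4, 140/33, 997/235, 12104/2853, 61517/14500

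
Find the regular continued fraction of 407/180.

[2; 3, 1, 4, 1, 7]

Run the Euclidean algorithm on 407 and 180; the successive quotients are the partial quotients a_0, a_1, ... (each step inverts the fractional part left over by the previous one):
  407 = 2*180 + 47, so a_0 = 2.
  180 = 3*47 + 39, so a_1 = 3.
  47 = 1*39 + 8, so a_2 = 1.
  39 = 4*8 + 7, so a_3 = 4.
  8 = 1*7 + 1, so a_4 = 1.
  7 = 7*1 + 0, so a_5 = 7.
The remainder reaches 0 after 6 divisions, so the expansion has 6 partial quotients, read off in order.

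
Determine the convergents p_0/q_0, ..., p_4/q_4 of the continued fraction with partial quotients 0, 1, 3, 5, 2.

Using the convergent recurrence p_i = a_i*p_{i-1} + p_{i-2}, q_i = a_i*q_{i-1} + q_{i-2} with p_{-2}=0, p_{-1}=1, q_{-2}=1, q_{-1}=0:
  i=0: a_0=0, p_0 = 0*1 + 0 = 0, q_0 = 0*0 + 1 = 1.
  i=1: a_1=1, p_1 = 1*0 + 1 = 1, q_1 = 1*1 + 0 = 1.
  i=2: a_2=3, p_2 = 3*1 + 0 = 3, q_2 = 3*1 + 1 = 4.
  i=3: a_3=5, p_3 = 5*3 + 1 = 16, q_3 = 5*4 + 1 = 21.
  i=4: a_4=2, p_4 = 2*16 + 3 = 35, q_4 = 2*21 + 4 = 46.

0/1, 1/1, 3/4, 16/21, 35/46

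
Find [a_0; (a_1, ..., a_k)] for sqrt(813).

Write x_i = (sqrt(813) + m_i)/d_i with (m_0, d_0) = (0, 1). a_0 = floor(sqrt(813)) = 28, since 28^2 = 784 <= 813 < 841 = 29^2.
Iterate m_{i+1} = d_i*a_i - m_i, d_{i+1} = (813 - m_{i+1}^2)/d_i, a_{i+1} = floor((a_0 + m_{i+1})/d_{i+1}):
  m_1 = 1*28 - 0 = 28, d_1 = (813 - 28^2)/1 = 29/1 = 29, a_1 = floor((28 + 28)/29) = 1.
  m_2 = 29*1 - 28 = 1, d_2 = (813 - 1^2)/29 = 812/29 = 28, a_2 = floor((28 + 1)/28) = 1.
  m_3 = 28*1 - 1 = 27, d_3 = (813 - 27^2)/28 = 84/28 = 3, a_3 = floor((28 + 27)/3) = 18.
  m_4 = 3*18 - 27 = 27, d_4 = (813 - 27^2)/3 = 84/3 = 28, a_4 = floor((28 + 27)/28) = 1.
  m_5 = 28*1 - 27 = 1, d_5 = (813 - 1^2)/28 = 812/28 = 29, a_5 = floor((28 + 1)/29) = 1.
  m_6 = 29*1 - 1 = 28, d_6 = (813 - 28^2)/29 = 29/29 = 1, a_6 = floor((28 + 28)/1) = 56.
  m_7 = 1*56 - 28 = 28, d_7 = (813 - 28^2)/1 = 29/1 = 29: (m_7, d_7) = (m_1, d_1) = (28, 29), so from here the quotients repeat a_1, ..., a_6; the period length is 6.
Hence the expansion of sqrt(813) is a_0 = 28 followed by the repeating block 1, 1, 18, 1, 1, 56 (period 6).

[28; (1, 1, 18, 1, 1, 56)]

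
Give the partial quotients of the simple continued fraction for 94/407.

[0; 4, 3, 31]

Run the Euclidean algorithm on 94 and 407; the successive quotients are the partial quotients a_0, a_1, ... (each step inverts the fractional part left over by the previous one):
  94 = 0*407 + 94, so a_0 = 0.
  407 = 4*94 + 31, so a_1 = 4.
  94 = 3*31 + 1, so a_2 = 3.
  31 = 31*1 + 0, so a_3 = 31.
The remainder reaches 0 after 4 divisions, so the expansion has 4 partial quotients, read off in order.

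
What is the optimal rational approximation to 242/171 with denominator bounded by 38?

Expand x = 242/171 as a continued fraction with the Euclidean algorithm:
  242 = 1*171 + 71, so a_0 = 1.
  171 = 2*71 + 29, so a_1 = 2.
  71 = 2*29 + 13, so a_2 = 2.
  29 = 2*13 + 3, so a_3 = 2.
  13 = 4*3 + 1, so a_4 = 4.
  3 = 3*1 + 0, so a_5 = 3.
so x = [1; 2, 2, 2, 4, 3].
Convergents (p_i = a_i*p_{i-1} + p_{i-2}, q_i = a_i*q_{i-1} + q_{i-2} with p_{-2}=0, p_{-1}=1, q_{-2}=1, q_{-1}=0), until the denominator exceeds 38:
  i=0: a_0=1, p_0 = 1*1 + 0 = 1, q_0 = 1*0 + 1 = 1.
  i=1: a_1=2, p_1 = 2*1 + 1 = 3, q_1 = 2*1 + 0 = 2.
  i=2: a_2=2, p_2 = 2*3 + 1 = 7, q_2 = 2*2 + 1 = 5.
  i=3: a_3=2, p_3 = 2*7 + 3 = 17, q_3 = 2*5 + 2 = 12.
  i=4: a_4=4, p_4 = 4*17 + 7 = 75, q_4 = 4*12 + 5 = 53.
q_4 = 53 > 38, so the last convergent with denominator <= 38 is p_3/q_3 = 17/12.
The closest fraction with denominator <= 38 is either p_3/q_3 or the intermediate fraction (k*p_3 + p_2)/(k*q_3 + q_2) with the largest k >= 1 whose denominator stays <= 38; these approach x as k grows, and every other convergent or intermediate fraction in range is farther away.
Largest k: floor((38 - q_2)/q_3) = floor((38 - 5)/12) = 2.
That gives (2*17 + 7)/(2*12 + 5) = 41/29.
Compare the errors: |x - 17/12| = |242*12 - 17*171|/(171*12) = 3/2052, and |x - 41/29| = |242*29 - 41*171|/(171*29) = 7/4959.
Cross-multiplying, 7*2052 = 14364 < 14877 = 3*4959, so 7/4959 is smaller: the intermediate fraction 41/29 is closer to x than 17/12.

41/29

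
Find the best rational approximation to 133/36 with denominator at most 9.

Expand x = 133/36 as a continued fraction with the Euclidean algorithm:
  133 = 3*36 + 25, so a_0 = 3.
  36 = 1*25 + 11, so a_1 = 1.
  25 = 2*11 + 3, so a_2 = 2.
  11 = 3*3 + 2, so a_3 = 3.
  3 = 1*2 + 1, so a_4 = 1.
  2 = 2*1 + 0, so a_5 = 2.
so x = [3; 1, 2, 3, 1, 2].
Convergents (p_i = a_i*p_{i-1} + p_{i-2}, q_i = a_i*q_{i-1} + q_{i-2} with p_{-2}=0, p_{-1}=1, q_{-2}=1, q_{-1}=0), until the denominator exceeds 9:
  i=0: a_0=3, p_0 = 3*1 + 0 = 3, q_0 = 3*0 + 1 = 1.
  i=1: a_1=1, p_1 = 1*3 + 1 = 4, q_1 = 1*1 + 0 = 1.
  i=2: a_2=2, p_2 = 2*4 + 3 = 11, q_2 = 2*1 + 1 = 3.
  i=3: a_3=3, p_3 = 3*11 + 4 = 37, q_3 = 3*3 + 1 = 10.
q_3 = 10 > 9, so the last convergent with denominator <= 9 is p_2/q_2 = 11/3.
The closest fraction with denominator <= 9 is either p_2/q_2 or the intermediate fraction (k*p_2 + p_1)/(k*q_2 + q_1) with the largest k >= 1 whose denominator stays <= 9; these approach x as k grows, and every other convergent or intermediate fraction in range is farther away.
Largest k: floor((9 - q_1)/q_2) = floor((9 - 1)/3) = 2.
That gives (2*11 + 4)/(2*3 + 1) = 26/7.
Compare the errors: |x - 11/3| = |133*3 - 11*36|/(36*3) = 3/108, and |x - 26/7| = |133*7 - 26*36|/(36*7) = 5/252.
Cross-multiplying, 5*108 = 540 < 756 = 3*252, so 5/252 is smaller: the intermediate fraction 26/7 is closer to x than 11/3.

26/7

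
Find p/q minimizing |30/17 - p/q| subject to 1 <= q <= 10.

Expand x = 30/17 as a continued fraction with the Euclidean algorithm:
  30 = 1*17 + 13, so a_0 = 1.
  17 = 1*13 + 4, so a_1 = 1.
  13 = 3*4 + 1, so a_2 = 3.
  4 = 4*1 + 0, so a_3 = 4.
so x = [1; 1, 3, 4].
Convergents (p_i = a_i*p_{i-1} + p_{i-2}, q_i = a_i*q_{i-1} + q_{i-2} with p_{-2}=0, p_{-1}=1, q_{-2}=1, q_{-1}=0), until the denominator exceeds 10:
  i=0: a_0=1, p_0 = 1*1 + 0 = 1, q_0 = 1*0 + 1 = 1.
  i=1: a_1=1, p_1 = 1*1 + 1 = 2, q_1 = 1*1 + 0 = 1.
  i=2: a_2=3, p_2 = 3*2 + 1 = 7, q_2 = 3*1 + 1 = 4.
  i=3: a_3=4, p_3 = 4*7 + 2 = 30, q_3 = 4*4 + 1 = 17.
q_3 = 17 > 10, so the last convergent with denominator <= 10 is p_2/q_2 = 7/4.
The closest fraction with denominator <= 10 is either p_2/q_2 or the intermediate fraction (k*p_2 + p_1)/(k*q_2 + q_1) with the largest k >= 1 whose denominator stays <= 10; these approach x as k grows, and every other convergent or intermediate fraction in range is farther away.
Largest k: floor((10 - q_1)/q_2) = floor((10 - 1)/4) = 2.
That gives (2*7 + 2)/(2*4 + 1) = 16/9.
Compare the errors: |x - 7/4| = |30*4 - 7*17|/(17*4) = 1/68, and |x - 16/9| = |30*9 - 16*17|/(17*9) = 2/153.
Cross-multiplying, 2*68 = 136 < 153 = 1*153, so 2/153 is smaller: the intermediate fraction 16/9 is closer to x than 7/4.

16/9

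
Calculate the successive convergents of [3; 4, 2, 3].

Using the convergent recurrence p_i = a_i*p_{i-1} + p_{i-2}, q_i = a_i*q_{i-1} + q_{i-2} with p_{-2}=0, p_{-1}=1, q_{-2}=1, q_{-1}=0:
  i=0: a_0=3, p_0 = 3*1 + 0 = 3, q_0 = 3*0 + 1 = 1.
  i=1: a_1=4, p_1 = 4*3 + 1 = 13, q_1 = 4*1 + 0 = 4.
  i=2: a_2=2, p_2 = 2*13 + 3 = 29, q_2 = 2*4 + 1 = 9.
  i=3: a_3=3, p_3 = 3*29 + 13 = 100, q_3 = 3*9 + 4 = 31.

3/1, 13/4, 29/9, 100/31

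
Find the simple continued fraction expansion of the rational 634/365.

Run the Euclidean algorithm on 634 and 365; the successive quotients are the partial quotients a_0, a_1, ... (each step inverts the fractional part left over by the previous one):
  634 = 1*365 + 269, so a_0 = 1.
  365 = 1*269 + 96, so a_1 = 1.
  269 = 2*96 + 77, so a_2 = 2.
  96 = 1*77 + 19, so a_3 = 1.
  77 = 4*19 + 1, so a_4 = 4.
  19 = 19*1 + 0, so a_5 = 19.
The remainder reaches 0 after 6 divisions, so the expansion has 6 partial quotients, read off in order.

[1; 1, 2, 1, 4, 19]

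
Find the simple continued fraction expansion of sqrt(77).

Write x_i = (sqrt(77) + m_i)/d_i with (m_0, d_0) = (0, 1). a_0 = floor(sqrt(77)) = 8, since 8^2 = 64 <= 77 < 81 = 9^2.
Iterate m_{i+1} = d_i*a_i - m_i, d_{i+1} = (77 - m_{i+1}^2)/d_i, a_{i+1} = floor((a_0 + m_{i+1})/d_{i+1}):
  m_1 = 1*8 - 0 = 8, d_1 = (77 - 8^2)/1 = 13/1 = 13, a_1 = floor((8 + 8)/13) = 1.
  m_2 = 13*1 - 8 = 5, d_2 = (77 - 5^2)/13 = 52/13 = 4, a_2 = floor((8 + 5)/4) = 3.
  m_3 = 4*3 - 5 = 7, d_3 = (77 - 7^2)/4 = 28/4 = 7, a_3 = floor((8 + 7)/7) = 2.
  m_4 = 7*2 - 7 = 7, d_4 = (77 - 7^2)/7 = 28/7 = 4, a_4 = floor((8 + 7)/4) = 3.
  m_5 = 4*3 - 7 = 5, d_5 = (77 - 5^2)/4 = 52/4 = 13, a_5 = floor((8 + 5)/13) = 1.
  m_6 = 13*1 - 5 = 8, d_6 = (77 - 8^2)/13 = 13/13 = 1, a_6 = floor((8 + 8)/1) = 16.
  m_7 = 1*16 - 8 = 8, d_7 = (77 - 8^2)/1 = 13/1 = 13: (m_7, d_7) = (m_1, d_1) = (8, 13), so from here the quotients repeat a_1, ..., a_6; the period length is 6.
Hence the expansion of sqrt(77) is a_0 = 8 followed by the repeating block 1, 3, 2, 3, 1, 16 (period 6).

[8; (1, 3, 2, 3, 1, 16)]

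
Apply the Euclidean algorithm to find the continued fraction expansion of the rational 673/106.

Run the Euclidean algorithm on 673 and 106; the successive quotients are the partial quotients a_0, a_1, ... (each step inverts the fractional part left over by the previous one):
  673 = 6*106 + 37, so a_0 = 6.
  106 = 2*37 + 32, so a_1 = 2.
  37 = 1*32 + 5, so a_2 = 1.
  32 = 6*5 + 2, so a_3 = 6.
  5 = 2*2 + 1, so a_4 = 2.
  2 = 2*1 + 0, so a_5 = 2.
The remainder reaches 0 after 6 divisions, so the expansion has 6 partial quotients, read off in order.

[6; 2, 1, 6, 2, 2]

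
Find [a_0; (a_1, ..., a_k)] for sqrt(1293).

[35; (1, 22, 1, 70)]

Write x_i = (sqrt(1293) + m_i)/d_i with (m_0, d_0) = (0, 1). a_0 = floor(sqrt(1293)) = 35, since 35^2 = 1225 <= 1293 < 1296 = 36^2.
Iterate m_{i+1} = d_i*a_i - m_i, d_{i+1} = (1293 - m_{i+1}^2)/d_i, a_{i+1} = floor((a_0 + m_{i+1})/d_{i+1}):
  m_1 = 1*35 - 0 = 35, d_1 = (1293 - 35^2)/1 = 68/1 = 68, a_1 = floor((35 + 35)/68) = 1.
  m_2 = 68*1 - 35 = 33, d_2 = (1293 - 33^2)/68 = 204/68 = 3, a_2 = floor((35 + 33)/3) = 22.
  m_3 = 3*22 - 33 = 33, d_3 = (1293 - 33^2)/3 = 204/3 = 68, a_3 = floor((35 + 33)/68) = 1.
  m_4 = 68*1 - 33 = 35, d_4 = (1293 - 35^2)/68 = 68/68 = 1, a_4 = floor((35 + 35)/1) = 70.
  m_5 = 1*70 - 35 = 35, d_5 = (1293 - 35^2)/1 = 68/1 = 68: (m_5, d_5) = (m_1, d_1) = (35, 68), so from here the quotients repeat a_1, ..., a_4; the period length is 4.
Hence the expansion of sqrt(1293) is a_0 = 35 followed by the repeating block 1, 22, 1, 70 (period 4).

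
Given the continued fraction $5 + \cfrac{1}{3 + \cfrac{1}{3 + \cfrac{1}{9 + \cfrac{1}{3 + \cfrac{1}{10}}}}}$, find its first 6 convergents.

5/1, 16/3, 53/10, 493/93, 1532/289, 15813/2983

Using the convergent recurrence p_i = a_i*p_{i-1} + p_{i-2}, q_i = a_i*q_{i-1} + q_{i-2} with p_{-2}=0, p_{-1}=1, q_{-2}=1, q_{-1}=0:
  i=0: a_0=5, p_0 = 5*1 + 0 = 5, q_0 = 5*0 + 1 = 1.
  i=1: a_1=3, p_1 = 3*5 + 1 = 16, q_1 = 3*1 + 0 = 3.
  i=2: a_2=3, p_2 = 3*16 + 5 = 53, q_2 = 3*3 + 1 = 10.
  i=3: a_3=9, p_3 = 9*53 + 16 = 493, q_3 = 9*10 + 3 = 93.
  i=4: a_4=3, p_4 = 3*493 + 53 = 1532, q_4 = 3*93 + 10 = 289.
  i=5: a_5=10, p_5 = 10*1532 + 493 = 15813, q_5 = 10*289 + 93 = 2983.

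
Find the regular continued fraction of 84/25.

Run the Euclidean algorithm on 84 and 25; the successive quotients are the partial quotients a_0, a_1, ... (each step inverts the fractional part left over by the previous one):
  84 = 3*25 + 9, so a_0 = 3.
  25 = 2*9 + 7, so a_1 = 2.
  9 = 1*7 + 2, so a_2 = 1.
  7 = 3*2 + 1, so a_3 = 3.
  2 = 2*1 + 0, so a_4 = 2.
The remainder reaches 0 after 5 divisions, so the expansion has 5 partial quotients, read off in order.

[3; 2, 1, 3, 2]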